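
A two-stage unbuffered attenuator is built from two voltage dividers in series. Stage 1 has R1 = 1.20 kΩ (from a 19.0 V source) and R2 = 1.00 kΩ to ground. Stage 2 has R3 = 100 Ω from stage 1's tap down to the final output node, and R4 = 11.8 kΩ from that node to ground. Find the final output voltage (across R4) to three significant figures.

V_out ≈ 8.19 V

Stage 2 presents R3+R4 = 11900 Ω as a load on stage 1's tap.
Stage 1's lower leg becomes R2‖(R3+R4) = 922.5 Ω, so V_mid = 19.0 × 922.5/2122 = 8.258 V.
Stage 2 is itself unloaded: V_out = V_mid × R4/(R3+R4) = 8.258 × 11800/11900 = 8.19 V.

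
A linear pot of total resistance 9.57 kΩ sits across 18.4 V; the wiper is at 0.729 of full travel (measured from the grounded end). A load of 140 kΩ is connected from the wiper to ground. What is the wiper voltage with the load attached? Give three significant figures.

V ≈ 13.2 V

The wiper splits the pot into (1−α)R = 2.593 kΩ above and αR = 6.977 kΩ below.
Lower section ‖ load = 6.645 kΩ.
V_wiper = 18.4 × 6.645/(2.593 + 6.645) = 13.2 V.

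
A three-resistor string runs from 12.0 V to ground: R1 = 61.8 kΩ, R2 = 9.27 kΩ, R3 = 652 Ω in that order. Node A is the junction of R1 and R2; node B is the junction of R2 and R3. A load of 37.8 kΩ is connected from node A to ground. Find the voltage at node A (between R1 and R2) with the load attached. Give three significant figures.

V ≈ 1.35 V

Below node A the series string R2+R3 = 9922 Ω sits in parallel with the 37800 Ω load: 7859 Ω.
V_A = 12.0 × 7859/(61800 + 7859) = 1.35 V.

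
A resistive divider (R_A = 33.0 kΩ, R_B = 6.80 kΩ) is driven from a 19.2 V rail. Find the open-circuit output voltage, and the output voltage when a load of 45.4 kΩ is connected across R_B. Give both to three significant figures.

Open-circuit: V = 19.2 × 6.80/(33.0 + 6.80) = 3.28 V.
With the load, R_B becomes R_B‖R_L = 5.914 kΩ, so V = 19.2 × 5.914/38.91 = 2.92 V.

Unloaded: 3.28 V; loaded: 2.92 V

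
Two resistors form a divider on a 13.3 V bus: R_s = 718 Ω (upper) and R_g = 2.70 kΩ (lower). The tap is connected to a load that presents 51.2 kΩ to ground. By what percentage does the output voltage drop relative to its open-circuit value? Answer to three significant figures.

1.10 %

The divider's output (Thévenin) resistance is R_s‖R_g = 567.2 Ω.
Fractional drop under load = R_th/(R_th + R_L) = 567.2 / (567.2 + 51200) = 0.01096.
So the output falls by 1.10 %.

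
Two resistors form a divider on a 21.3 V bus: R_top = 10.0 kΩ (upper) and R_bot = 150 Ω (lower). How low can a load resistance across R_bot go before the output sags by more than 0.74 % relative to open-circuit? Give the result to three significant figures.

R_L(min) ≈ 19.8 kΩ

Output resistance R_th = R_top‖R_bot = (10000 × 150)/10150 = 147.8 Ω.
The fractional drop is R_th/(R_th + R_L); requiring this ≤ 0.00740 gives R_L ≥ R_th(1/0.00740 − 1) = 147.8 × 134.1 = 19.8 kΩ.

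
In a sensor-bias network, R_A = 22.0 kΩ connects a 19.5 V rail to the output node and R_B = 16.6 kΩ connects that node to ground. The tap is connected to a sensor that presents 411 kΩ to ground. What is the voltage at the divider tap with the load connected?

The load sits in parallel with R_B: R_B‖R_L = (16.6 × 411) / (16.6 + 411) = 15.96 kΩ.
V_out = 19.5 × 15.96 / (22.0 + 15.96) = 19.5 × 15.96/37.96 = 8.20 V.
(Unloaded it would have been 8.39 V.)

V_out ≈ 8.20 V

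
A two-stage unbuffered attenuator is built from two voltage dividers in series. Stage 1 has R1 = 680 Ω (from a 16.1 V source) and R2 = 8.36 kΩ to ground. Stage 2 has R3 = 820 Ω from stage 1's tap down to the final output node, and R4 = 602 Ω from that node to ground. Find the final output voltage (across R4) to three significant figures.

V_out ≈ 4.37 V

Stage 2 presents R3+R4 = 1422 Ω as a load on stage 1's tap.
Stage 1's lower leg becomes R2‖(R3+R4) = 1215 Ω, so V_mid = 16.1 × 1215/1895 = 10.32 V.
Stage 2 is itself unloaded: V_out = V_mid × R4/(R3+R4) = 10.32 × 602/1422 = 4.37 V.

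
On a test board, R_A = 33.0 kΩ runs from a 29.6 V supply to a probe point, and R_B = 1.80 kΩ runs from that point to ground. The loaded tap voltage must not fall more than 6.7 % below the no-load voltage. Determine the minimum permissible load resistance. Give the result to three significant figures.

Output resistance R_th = R_A‖R_B = (33.0 × 1.80)/34.80 = 1.707 kΩ.
The fractional drop is R_th/(R_th + R_L); requiring this ≤ 0.0670 gives R_L ≥ R_th(1/0.0670 − 1) = 1.707 × 13.93 = 23.8 kΩ.

R_L(min) ≈ 23.8 kΩ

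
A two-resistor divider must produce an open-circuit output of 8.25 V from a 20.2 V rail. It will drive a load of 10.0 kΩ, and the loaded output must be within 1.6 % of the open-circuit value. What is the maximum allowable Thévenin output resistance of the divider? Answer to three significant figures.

R_th ≤ 163 Ω

Loading drop = R_th/(R_th + R_L) ≤ 0.0160, so R_th ≤ R_L · ε/(1−ε) = 10.0 kΩ × 0.0160/0.9840 = 163 Ω.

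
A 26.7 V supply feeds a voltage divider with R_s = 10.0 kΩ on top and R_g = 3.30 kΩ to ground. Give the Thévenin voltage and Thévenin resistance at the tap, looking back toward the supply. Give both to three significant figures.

V_th is the open-circuit tap voltage: 26.7 × 3.30/(10.0 + 3.30) = 6.62 V.
With the supply zeroed, R_s and R_g appear in parallel from the tap: R_th = R_s‖R_g = (10.0 × 3.30)/13.30 = 2.48 kΩ.

V_th = 6.62 V, R_th = 2.48 kΩ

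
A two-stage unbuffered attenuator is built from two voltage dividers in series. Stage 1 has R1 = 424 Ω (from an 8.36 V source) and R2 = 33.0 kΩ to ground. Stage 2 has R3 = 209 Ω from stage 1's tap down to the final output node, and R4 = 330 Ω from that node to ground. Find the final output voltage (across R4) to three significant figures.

Stage 2 presents R3+R4 = 539.0 Ω as a load on stage 1's tap.
Stage 1's lower leg becomes R2‖(R3+R4) = 530.3 Ω, so V_mid = 8.36 × 530.3/954.3 = 4.646 V.
Stage 2 is itself unloaded: V_out = V_mid × R4/(R3+R4) = 4.646 × 330/539.0 = 2.84 V.

V_out ≈ 2.84 V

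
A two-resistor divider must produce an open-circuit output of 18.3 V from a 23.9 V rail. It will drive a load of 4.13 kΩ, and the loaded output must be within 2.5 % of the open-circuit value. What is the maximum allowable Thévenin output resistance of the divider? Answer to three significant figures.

Loading drop = R_th/(R_th + R_L) ≤ 0.0250, so R_th ≤ R_L · ε/(1−ε) = 4.13 kΩ × 0.0250/0.9750 = 106 Ω.
(Any R1, R2 with R2/(R1+R2) = 0.766 and R1‖R2 ≤ 106 Ω will meet the spec.)

R_th ≤ 106 Ω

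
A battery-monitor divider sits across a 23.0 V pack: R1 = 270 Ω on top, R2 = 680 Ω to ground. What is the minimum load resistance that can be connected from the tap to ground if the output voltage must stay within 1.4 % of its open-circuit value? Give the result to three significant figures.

R_L(min) ≈ 13.6 kΩ

Output resistance R_th = R1‖R2 = (270 × 680)/950.0 = 193.3 Ω.
The fractional drop is R_th/(R_th + R_L); requiring this ≤ 0.0140 gives R_L ≥ R_th(1/0.0140 − 1) = 193.3 × 70.43 = 13.6 kΩ.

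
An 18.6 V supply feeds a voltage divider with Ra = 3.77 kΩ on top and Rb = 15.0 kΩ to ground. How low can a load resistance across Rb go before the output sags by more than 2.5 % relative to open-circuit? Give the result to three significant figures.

Output resistance R_th = Ra‖Rb = (3.77 × 15.0)/18.77 = 3.013 kΩ.
The fractional drop is R_th/(R_th + R_L); requiring this ≤ 0.0250 gives R_L ≥ R_th(1/0.0250 − 1) = 3.013 × 39.00 = 117 kΩ.

R_L(min) ≈ 117 kΩ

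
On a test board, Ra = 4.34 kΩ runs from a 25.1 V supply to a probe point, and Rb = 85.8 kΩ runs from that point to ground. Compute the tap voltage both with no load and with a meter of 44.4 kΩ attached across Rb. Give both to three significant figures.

Unloaded: 23.9 V; loaded: 21.9 V

Open-circuit: V = 25.1 × 85.8/(4.34 + 85.8) = 23.9 V.
With the load, Rb becomes Rb‖R_L = 29.26 kΩ, so V = 25.1 × 29.26/33.60 = 21.9 V.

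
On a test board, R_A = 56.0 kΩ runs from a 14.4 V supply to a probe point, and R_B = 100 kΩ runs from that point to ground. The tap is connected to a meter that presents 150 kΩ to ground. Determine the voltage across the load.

The load sits in parallel with R_B: R_B‖R_L = (100 × 150) / (100 + 150) = 60.00 kΩ.
V_out = 14.4 × 60.00 / (56.0 + 60.00) = 14.4 × 60.00/116.0 = 7.45 V.

V_out ≈ 7.45 V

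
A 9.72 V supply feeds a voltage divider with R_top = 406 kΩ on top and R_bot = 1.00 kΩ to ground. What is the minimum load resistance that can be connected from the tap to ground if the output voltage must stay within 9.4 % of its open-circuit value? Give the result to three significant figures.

R_L(min) ≈ 9.61 kΩ

Output resistance R_th = R_top‖R_bot = (406000 × 1000)/407000 = 997.5 Ω.
The fractional drop is R_th/(R_th + R_L); requiring this ≤ 0.0940 gives R_L ≥ R_th(1/0.0940 − 1) = 997.5 × 9.638 = 9.61 kΩ.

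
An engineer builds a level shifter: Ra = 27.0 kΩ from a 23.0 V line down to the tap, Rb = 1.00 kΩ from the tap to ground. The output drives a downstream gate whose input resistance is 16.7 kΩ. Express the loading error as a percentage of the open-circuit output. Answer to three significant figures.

5.46 %

The divider's output (Thévenin) resistance is Ra‖Rb = 0.9643 kΩ.
Fractional drop under load = R_th/(R_th + R_L) = 0.9643 / (0.9643 + 16.7) = 0.05459.
So the output falls by 5.46 %.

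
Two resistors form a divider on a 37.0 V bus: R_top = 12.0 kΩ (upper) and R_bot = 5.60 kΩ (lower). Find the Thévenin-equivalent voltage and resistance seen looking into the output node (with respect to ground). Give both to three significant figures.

V_th = 11.8 V, R_th = 3.82 kΩ

V_th is the open-circuit tap voltage: 37.0 × 5.60/(12.0 + 5.60) = 11.8 V.
With the supply zeroed, R_top and R_bot appear in parallel from the tap: R_th = R_top‖R_bot = (12.0 × 5.60)/17.60 = 3.82 kΩ.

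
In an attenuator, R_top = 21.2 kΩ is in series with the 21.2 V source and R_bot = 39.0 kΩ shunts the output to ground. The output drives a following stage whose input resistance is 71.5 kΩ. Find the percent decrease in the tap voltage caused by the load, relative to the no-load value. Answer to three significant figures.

Unloaded V = 21.2 × 39.0/60.20 = 13.73 V.
Loaded: R_bot‖R_L = 25.24 kΩ, giving V = 21.2 × 25.24/46.44 = 11.52 V.
Drop = (13.73 − 11.52) / 13.73 = 16.1 %.

16.1 %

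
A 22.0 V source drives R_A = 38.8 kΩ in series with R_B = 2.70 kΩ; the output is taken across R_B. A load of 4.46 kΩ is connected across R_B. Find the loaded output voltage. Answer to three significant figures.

The load sits in parallel with R_B: R_B‖R_L = (2.70 × 4.46) / (2.70 + 4.46) = 1.682 kΩ.
V_out = 22.0 × 1.682 / (38.8 + 1.682) = 22.0 × 1.682/40.48 = 0.914 V.

V_out ≈ 0.914 V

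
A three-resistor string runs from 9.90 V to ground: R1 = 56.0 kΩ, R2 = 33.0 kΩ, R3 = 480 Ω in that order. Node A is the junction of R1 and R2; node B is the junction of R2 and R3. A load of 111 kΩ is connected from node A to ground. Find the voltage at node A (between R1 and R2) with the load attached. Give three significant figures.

Below node A the series string R2+R3 = 33480 Ω sits in parallel with the 111000 Ω load: 25720 Ω.
V_A = 9.90 × 25720/(56000 + 25720) = 3.12 V.

V ≈ 3.12 V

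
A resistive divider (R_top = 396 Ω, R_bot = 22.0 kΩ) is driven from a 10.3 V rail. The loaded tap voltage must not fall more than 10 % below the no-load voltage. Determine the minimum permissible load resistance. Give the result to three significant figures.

Output resistance R_th = R_top‖R_bot = (396 × 22000)/22400 = 389.0 Ω.
The fractional drop is R_th/(R_th + R_L); requiring this ≤ 0.100 gives R_L ≥ R_th(1/0.100 − 1) = 389.0 × 9.000 = 3.50 kΩ.

R_L(min) ≈ 3.50 kΩ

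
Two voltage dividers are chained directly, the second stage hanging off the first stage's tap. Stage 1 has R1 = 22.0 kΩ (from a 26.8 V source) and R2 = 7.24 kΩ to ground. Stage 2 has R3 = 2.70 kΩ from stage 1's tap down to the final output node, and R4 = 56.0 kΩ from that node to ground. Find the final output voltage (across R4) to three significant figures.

V_out ≈ 5.79 V

Stage 2 presents R3+R4 = 58.70 kΩ as a load on stage 1's tap.
Stage 1's lower leg becomes R2‖(R3+R4) = 6.445 kΩ, so V_mid = 26.8 × 6.445/28.45 = 6.072 V.
Stage 2 is itself unloaded: V_out = V_mid × R4/(R3+R4) = 6.072 × 56.0/58.70 = 5.79 V.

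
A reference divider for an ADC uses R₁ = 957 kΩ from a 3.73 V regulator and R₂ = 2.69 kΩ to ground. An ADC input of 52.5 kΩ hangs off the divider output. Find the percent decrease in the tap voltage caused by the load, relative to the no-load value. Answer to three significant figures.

The divider's output (Thévenin) resistance is R₁‖R₂ = 2.682 kΩ.
Fractional drop under load = R_th/(R_th + R_L) = 2.682 / (2.682 + 52.5) = 0.04861.
So the output falls by 4.86 %.

4.86 %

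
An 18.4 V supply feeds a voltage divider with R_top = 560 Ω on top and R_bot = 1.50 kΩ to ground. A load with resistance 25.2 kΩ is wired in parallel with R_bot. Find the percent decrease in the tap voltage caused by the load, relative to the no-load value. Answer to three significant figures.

1.59 %

The divider's output (Thévenin) resistance is R_top‖R_bot = 407.8 Ω.
Fractional drop under load = R_th/(R_th + R_L) = 407.8 / (407.8 + 25200) = 0.01592.
So the output falls by 1.59 %.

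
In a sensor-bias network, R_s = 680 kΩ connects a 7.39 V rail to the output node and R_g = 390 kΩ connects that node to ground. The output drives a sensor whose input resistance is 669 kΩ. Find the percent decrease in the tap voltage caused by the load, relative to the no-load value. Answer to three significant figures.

Unloaded V = 7.39 × 390/1070 = 2.694 V.
Loaded: R_g‖R_L = 246.4 kΩ, giving V = 7.39 × 246.4/926.4 = 1.965 V.
Drop = (2.694 − 1.965) / 2.694 = 27.0 %.

27.0 %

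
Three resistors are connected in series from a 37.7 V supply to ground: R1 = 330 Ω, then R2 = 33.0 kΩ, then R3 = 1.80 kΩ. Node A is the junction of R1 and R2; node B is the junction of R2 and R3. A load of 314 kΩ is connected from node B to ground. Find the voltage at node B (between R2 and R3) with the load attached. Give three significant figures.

V ≈ 1.92 V

At node B, R3 is in parallel with the load: R3‖R_L = 1790 Ω.
Below node A the resistance is R2 + (R3‖R_L) = 34790 Ω, so V_A = 37.7 × 34790/35120 = 37.35 V.
Then V_B = V_A × (R3‖R_L)/(R2 + R3‖R_L) = 37.35 × 1790/34790 = 1.92 V.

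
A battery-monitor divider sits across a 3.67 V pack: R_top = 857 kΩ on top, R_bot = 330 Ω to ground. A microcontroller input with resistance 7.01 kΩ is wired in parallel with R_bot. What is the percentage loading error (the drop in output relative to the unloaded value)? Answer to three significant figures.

4.49 %

The divider's output (Thévenin) resistance is R_top‖R_bot = 329.9 Ω.
Fractional drop under load = R_th/(R_th + R_L) = 329.9 / (329.9 + 7010) = 0.04494.
So the output falls by 4.49 %.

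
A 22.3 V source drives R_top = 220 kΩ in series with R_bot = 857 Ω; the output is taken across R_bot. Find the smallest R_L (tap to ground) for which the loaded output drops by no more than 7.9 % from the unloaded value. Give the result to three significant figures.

R_L(min) ≈ 9.95 kΩ

Output resistance R_th = R_top‖R_bot = (220000 × 857)/220900 = 853.7 Ω.
The fractional drop is R_th/(R_th + R_L); requiring this ≤ 0.0790 gives R_L ≥ R_th(1/0.0790 − 1) = 853.7 × 11.66 = 9.95 kΩ.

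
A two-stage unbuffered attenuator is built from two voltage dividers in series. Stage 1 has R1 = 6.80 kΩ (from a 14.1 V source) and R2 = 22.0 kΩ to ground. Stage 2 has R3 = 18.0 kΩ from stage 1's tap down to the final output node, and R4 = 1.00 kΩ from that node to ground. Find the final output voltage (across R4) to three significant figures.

Stage 2 presents R3+R4 = 19.00 kΩ as a load on stage 1's tap.
Stage 1's lower leg becomes R2‖(R3+R4) = 10.20 kΩ, so V_mid = 14.1 × 10.20/17.00 = 8.458 V.
Stage 2 is itself unloaded: V_out = V_mid × R4/(R3+R4) = 8.458 × 1.00/19.00 = 0.445 V.

V_out ≈ 0.445 V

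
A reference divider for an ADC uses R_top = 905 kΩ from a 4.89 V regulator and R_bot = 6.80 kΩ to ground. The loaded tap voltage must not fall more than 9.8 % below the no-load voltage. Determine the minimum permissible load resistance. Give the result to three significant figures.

Output resistance R_th = R_top‖R_bot = (905 × 6.80)/911.8 = 6.749 kΩ.
The fractional drop is R_th/(R_th + R_L); requiring this ≤ 0.0980 gives R_L ≥ R_th(1/0.0980 − 1) = 6.749 × 9.204 = 62.1 kΩ.

R_L(min) ≈ 62.1 kΩ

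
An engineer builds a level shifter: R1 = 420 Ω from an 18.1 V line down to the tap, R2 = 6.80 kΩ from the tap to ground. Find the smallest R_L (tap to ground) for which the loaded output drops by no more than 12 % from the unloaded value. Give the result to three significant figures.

Output resistance R_th = R1‖R2 = (420 × 6800)/7220 = 395.6 Ω.
The fractional drop is R_th/(R_th + R_L); requiring this ≤ 0.120 gives R_L ≥ R_th(1/0.120 − 1) = 395.6 × 7.333 = 2.90 kΩ.

R_L(min) ≈ 2.90 kΩ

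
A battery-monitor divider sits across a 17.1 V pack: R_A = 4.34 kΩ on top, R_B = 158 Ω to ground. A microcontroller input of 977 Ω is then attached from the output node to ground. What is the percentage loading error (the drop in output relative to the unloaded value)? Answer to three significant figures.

13.5 %

The divider's output (Thévenin) resistance is R_A‖R_B = 152.4 Ω.
Fractional drop under load = R_th/(R_th + R_L) = 152.4 / (152.4 + 977) = 0.1350.
So the output falls by 13.5 %.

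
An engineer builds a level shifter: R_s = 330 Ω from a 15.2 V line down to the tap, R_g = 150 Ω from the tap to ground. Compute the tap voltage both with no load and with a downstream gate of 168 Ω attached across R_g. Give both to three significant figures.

Unloaded: 4.75 V; loaded: 2.94 V

Open-circuit: V = 15.2 × 150/(330 + 150) = 4.75 V.
With the load, R_g becomes R_g‖R_L = 79.25 Ω, so V = 15.2 × 79.25/409.2 = 2.94 V.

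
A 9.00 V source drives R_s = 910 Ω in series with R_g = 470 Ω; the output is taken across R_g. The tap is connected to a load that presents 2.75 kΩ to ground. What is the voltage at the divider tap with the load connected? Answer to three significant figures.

V_out ≈ 2.75 V

The load sits in parallel with R_g: R_g‖R_L = (470 × 2750) / (470 + 2750) = 401.4 Ω.
V_out = 9.00 × 401.4 / (910 + 401.4) = 9.00 × 401.4/1311 = 2.75 V.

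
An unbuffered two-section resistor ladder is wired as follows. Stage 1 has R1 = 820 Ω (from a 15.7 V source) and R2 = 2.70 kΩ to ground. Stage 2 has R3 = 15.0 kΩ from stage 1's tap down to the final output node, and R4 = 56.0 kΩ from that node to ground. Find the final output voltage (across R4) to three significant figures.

Stage 2 presents R3+R4 = 71000 Ω as a load on stage 1's tap.
Stage 1's lower leg becomes R2‖(R3+R4) = 2601 Ω, so V_mid = 15.7 × 2601/3421 = 11.94 V.
Stage 2 is itself unloaded: V_out = V_mid × R4/(R3+R4) = 11.94 × 56000/71000 = 9.41 V.

V_out ≈ 9.41 V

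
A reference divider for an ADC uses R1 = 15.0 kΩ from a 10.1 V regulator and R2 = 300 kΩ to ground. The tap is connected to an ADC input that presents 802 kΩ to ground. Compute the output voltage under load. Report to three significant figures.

The load sits in parallel with R2: R2‖R_L = (300 × 802) / (300 + 802) = 218.3 kΩ.
V_out = 10.1 × 218.3 / (15.0 + 218.3) = 10.1 × 218.3/233.3 = 9.45 V.
(Unloaded it would have been 9.62 V.)

V_out ≈ 9.45 V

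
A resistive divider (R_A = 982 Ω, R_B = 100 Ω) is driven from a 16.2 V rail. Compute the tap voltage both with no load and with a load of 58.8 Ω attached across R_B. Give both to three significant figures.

Unloaded: 1.50 V; loaded: 0.589 V

Open-circuit: V = 16.2 × 100/(982 + 100) = 1.50 V.
With the load, R_B becomes R_B‖R_L = 37.03 Ω, so V = 16.2 × 37.03/1019 = 0.589 V.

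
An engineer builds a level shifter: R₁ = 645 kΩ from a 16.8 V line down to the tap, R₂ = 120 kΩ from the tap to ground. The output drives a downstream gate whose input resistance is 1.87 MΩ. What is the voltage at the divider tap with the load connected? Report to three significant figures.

The load sits in parallel with R₂: R₂‖R_L = (120 × 1870) / (120 + 1870) = 112.8 kΩ.
V_out = 16.8 × 112.8 / (645 + 112.8) = 16.8 × 112.8/757.8 = 2.50 V.

V_out ≈ 2.50 V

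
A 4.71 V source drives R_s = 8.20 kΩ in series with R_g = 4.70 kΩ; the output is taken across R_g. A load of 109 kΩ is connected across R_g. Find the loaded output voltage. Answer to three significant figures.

V_out ≈ 1.67 V

The load sits in parallel with R_g: R_g‖R_L = (4.70 × 109) / (4.70 + 109) = 4.506 kΩ.
V_out = 4.71 × 4.506 / (8.20 + 4.506) = 4.71 × 4.506/12.71 = 1.67 V.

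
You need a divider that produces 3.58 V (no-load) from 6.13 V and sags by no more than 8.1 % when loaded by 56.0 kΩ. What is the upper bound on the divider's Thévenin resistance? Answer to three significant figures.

Loading drop = R_th/(R_th + R_L) ≤ 0.0810, so R_th ≤ R_L · ε/(1−ε) = 56.0 kΩ × 0.0810/0.9190 = 4.94 kΩ.
(Any R1, R2 with R2/(R1+R2) = 0.584 and R1‖R2 ≤ 4.94 kΩ will meet the spec.)

R_th ≤ 4.94 kΩ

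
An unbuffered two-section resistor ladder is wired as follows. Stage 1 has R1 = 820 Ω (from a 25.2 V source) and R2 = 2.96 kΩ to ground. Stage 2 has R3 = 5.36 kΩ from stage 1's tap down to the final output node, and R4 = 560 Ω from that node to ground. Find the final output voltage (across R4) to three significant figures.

V_out ≈ 1.68 V

Stage 2 presents R3+R4 = 5920 Ω as a load on stage 1's tap.
Stage 1's lower leg becomes R2‖(R3+R4) = 1973 Ω, so V_mid = 25.2 × 1973/2793 = 17.80 V.
Stage 2 is itself unloaded: V_out = V_mid × R4/(R3+R4) = 17.80 × 560/5920 = 1.68 V.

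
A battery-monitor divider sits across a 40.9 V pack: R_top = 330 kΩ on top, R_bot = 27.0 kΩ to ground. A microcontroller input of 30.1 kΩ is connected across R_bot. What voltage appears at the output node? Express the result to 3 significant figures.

The load sits in parallel with R_bot: R_bot‖R_L = (27.0 × 30.1) / (27.0 + 30.1) = 14.23 kΩ.
V_out = 40.9 × 14.23 / (330 + 14.23) = 40.9 × 14.23/344.2 = 1.69 V.

V_out ≈ 1.69 V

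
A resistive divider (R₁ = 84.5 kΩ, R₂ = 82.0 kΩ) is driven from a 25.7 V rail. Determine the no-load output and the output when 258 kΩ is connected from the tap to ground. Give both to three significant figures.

Open-circuit: V = 25.7 × 82.0/(84.5 + 82.0) = 12.7 V.
With the load, R₂ becomes R₂‖R_L = 62.22 kΩ, so V = 25.7 × 62.22/146.7 = 10.9 V.

Unloaded: 12.7 V; loaded: 10.9 V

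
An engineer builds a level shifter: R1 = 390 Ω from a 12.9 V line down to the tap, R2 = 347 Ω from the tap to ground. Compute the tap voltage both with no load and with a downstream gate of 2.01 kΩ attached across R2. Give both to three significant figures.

Unloaded: 6.07 V; loaded: 5.57 V

Open-circuit: V = 12.9 × 347/(390 + 347) = 6.07 V.
With the load, R2 becomes R2‖R_L = 295.9 Ω, so V = 12.9 × 295.9/685.9 = 5.57 V.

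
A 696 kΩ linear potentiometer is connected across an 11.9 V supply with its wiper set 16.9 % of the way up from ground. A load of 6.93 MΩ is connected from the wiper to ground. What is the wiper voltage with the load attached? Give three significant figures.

The wiper splits the pot into (1−α)R = 578.4 kΩ above and αR = 117.6 kΩ below.
Lower section ‖ load = 115.7 kΩ.
V_wiper = 11.9 × 115.7/(578.4 + 115.7) = 1.98 V.

V ≈ 1.98 V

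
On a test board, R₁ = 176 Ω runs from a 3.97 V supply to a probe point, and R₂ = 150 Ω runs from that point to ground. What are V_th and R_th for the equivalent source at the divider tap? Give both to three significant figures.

V_th = 1.83 V, R_th = 81.0 Ω

V_th is the open-circuit tap voltage: 3.97 × 150/(176 + 150) = 1.83 V.
With the supply zeroed, R₁ and R₂ appear in parallel from the tap: R_th = R₁‖R₂ = (176 × 150)/326.0 = 81.0 Ω.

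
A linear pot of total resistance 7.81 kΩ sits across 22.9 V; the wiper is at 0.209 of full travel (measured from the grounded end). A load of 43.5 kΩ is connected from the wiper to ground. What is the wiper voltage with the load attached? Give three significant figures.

V ≈ 4.65 V

The wiper splits the pot into (1−α)R = 6.178 kΩ above and αR = 1.632 kΩ below.
Lower section ‖ load = 1.573 kΩ.
V_wiper = 22.9 × 1.573/(6.178 + 1.573) = 4.65 V.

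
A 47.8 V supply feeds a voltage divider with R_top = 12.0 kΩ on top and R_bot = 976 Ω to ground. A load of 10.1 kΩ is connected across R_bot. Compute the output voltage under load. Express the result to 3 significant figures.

V_out ≈ 3.30 V

The load sits in parallel with R_bot: R_bot‖R_L = (976 × 10100) / (976 + 10100) = 890.0 Ω.
V_out = 47.8 × 890.0 / (12000 + 890.0) = 47.8 × 890.0/12890 = 3.30 V.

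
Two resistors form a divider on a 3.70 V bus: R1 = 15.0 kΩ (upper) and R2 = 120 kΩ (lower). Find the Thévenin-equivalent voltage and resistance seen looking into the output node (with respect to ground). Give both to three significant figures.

V_th = 3.29 V, R_th = 13.3 kΩ

V_th is the open-circuit tap voltage: 3.70 × 120/(15.0 + 120) = 3.29 V.
With the supply zeroed, R1 and R2 appear in parallel from the tap: R_th = R1‖R2 = (15.0 × 120)/135.0 = 13.3 kΩ.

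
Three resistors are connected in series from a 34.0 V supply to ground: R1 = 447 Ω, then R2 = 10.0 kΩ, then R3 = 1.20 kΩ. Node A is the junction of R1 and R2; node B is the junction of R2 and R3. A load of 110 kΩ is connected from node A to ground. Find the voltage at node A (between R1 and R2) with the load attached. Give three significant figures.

Below node A the series string R2+R3 = 11200 Ω sits in parallel with the 110000 Ω load: 10170 Ω.
V_A = 34.0 × 10170/(447 + 10170) = 32.6 V.

V ≈ 32.6 V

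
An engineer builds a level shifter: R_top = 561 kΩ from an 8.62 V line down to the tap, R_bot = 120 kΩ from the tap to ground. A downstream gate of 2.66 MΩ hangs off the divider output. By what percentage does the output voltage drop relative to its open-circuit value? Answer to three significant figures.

3.58 %

The divider's output (Thévenin) resistance is R_top‖R_bot = 98.85 kΩ.
Fractional drop under load = R_th/(R_th + R_L) = 98.85 / (98.85 + 2660) = 0.03583.
So the output falls by 3.58 %.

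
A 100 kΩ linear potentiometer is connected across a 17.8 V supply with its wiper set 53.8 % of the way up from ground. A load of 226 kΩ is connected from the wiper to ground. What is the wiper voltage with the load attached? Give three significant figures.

The wiper splits the pot into (1−α)R = 46.20 kΩ above and αR = 53.80 kΩ below.
Lower section ‖ load = 43.46 kΩ.
V_wiper = 17.8 × 43.46/(46.20 + 43.46) = 8.63 V.

V ≈ 8.63 V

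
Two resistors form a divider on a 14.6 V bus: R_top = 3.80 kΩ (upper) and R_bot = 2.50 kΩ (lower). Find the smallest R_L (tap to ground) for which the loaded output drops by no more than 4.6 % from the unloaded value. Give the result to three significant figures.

R_L(min) ≈ 31.3 kΩ

Output resistance R_th = R_top‖R_bot = (3.80 × 2.50)/6.300 = 1.508 kΩ.
The fractional drop is R_th/(R_th + R_L); requiring this ≤ 0.0460 gives R_L ≥ R_th(1/0.0460 − 1) = 1.508 × 20.74 = 31.3 kΩ.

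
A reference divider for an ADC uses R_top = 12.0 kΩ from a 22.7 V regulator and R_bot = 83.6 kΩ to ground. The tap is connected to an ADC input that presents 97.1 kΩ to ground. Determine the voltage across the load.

The load sits in parallel with R_bot: R_bot‖R_L = (83.6 × 97.1) / (83.6 + 97.1) = 44.92 kΩ.
V_out = 22.7 × 44.92 / (12.0 + 44.92) = 22.7 × 44.92/56.92 = 17.9 V.

V_out ≈ 17.9 V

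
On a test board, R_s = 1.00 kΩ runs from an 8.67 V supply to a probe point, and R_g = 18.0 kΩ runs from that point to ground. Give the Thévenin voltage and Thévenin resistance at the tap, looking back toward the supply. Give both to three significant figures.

V_th is the open-circuit tap voltage: 8.67 × 18.0/(1.00 + 18.0) = 8.21 V.
With the supply zeroed, R_s and R_g appear in parallel from the tap: R_th = R_s‖R_g = (1.00 × 18.0)/19.00 = 947 Ω.

V_th = 8.21 V, R_th = 947 Ω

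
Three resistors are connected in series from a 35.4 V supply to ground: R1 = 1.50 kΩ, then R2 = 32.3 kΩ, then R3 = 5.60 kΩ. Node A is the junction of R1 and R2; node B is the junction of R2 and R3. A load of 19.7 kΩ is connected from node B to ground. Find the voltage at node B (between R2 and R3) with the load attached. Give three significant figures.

V ≈ 4.05 V

At node B, R3 is in parallel with the load: R3‖R_L = 4.360 kΩ.
Below node A the resistance is R2 + (R3‖R_L) = 36.66 kΩ, so V_A = 35.4 × 36.66/38.16 = 34.01 V.
Then V_B = V_A × (R3‖R_L)/(R2 + R3‖R_L) = 34.01 × 4.360/36.66 = 4.05 V.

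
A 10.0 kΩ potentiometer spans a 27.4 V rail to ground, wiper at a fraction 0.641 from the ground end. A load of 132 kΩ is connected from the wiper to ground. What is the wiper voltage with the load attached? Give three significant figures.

The wiper splits the pot into (1−α)R = 3.590 kΩ above and αR = 6.410 kΩ below.
Lower section ‖ load = 6.113 kΩ.
V_wiper = 27.4 × 6.113/(3.590 + 6.113) = 17.3 V.

V ≈ 17.3 V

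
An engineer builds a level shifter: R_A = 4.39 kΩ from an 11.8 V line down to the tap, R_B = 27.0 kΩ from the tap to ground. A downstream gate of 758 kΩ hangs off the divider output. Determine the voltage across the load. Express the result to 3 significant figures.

V_out ≈ 10.1 V

The load sits in parallel with R_B: R_B‖R_L = (27.0 × 758) / (27.0 + 758) = 26.07 kΩ.
V_out = 11.8 × 26.07 / (4.39 + 26.07) = 11.8 × 26.07/30.46 = 10.1 V.
(Unloaded it would have been 10.1 V.)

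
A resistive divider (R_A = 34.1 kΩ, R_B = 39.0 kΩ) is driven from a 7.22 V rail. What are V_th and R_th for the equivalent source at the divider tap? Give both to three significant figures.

V_th = 3.85 V, R_th = 18.2 kΩ

V_th is the open-circuit tap voltage: 7.22 × 39.0/(34.1 + 39.0) = 3.85 V.
With the supply zeroed, R_A and R_B appear in parallel from the tap: R_th = R_A‖R_B = (34.1 × 39.0)/73.10 = 18.2 kΩ.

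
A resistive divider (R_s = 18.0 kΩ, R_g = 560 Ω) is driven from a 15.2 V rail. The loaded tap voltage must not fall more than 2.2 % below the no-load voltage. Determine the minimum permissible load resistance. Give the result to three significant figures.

R_L(min) ≈ 24.1 kΩ

Output resistance R_th = R_s‖R_g = (18000 × 560)/18560 = 543.1 Ω.
The fractional drop is R_th/(R_th + R_L); requiring this ≤ 0.0220 gives R_L ≥ R_th(1/0.0220 − 1) = 543.1 × 44.45 = 24.1 kΩ.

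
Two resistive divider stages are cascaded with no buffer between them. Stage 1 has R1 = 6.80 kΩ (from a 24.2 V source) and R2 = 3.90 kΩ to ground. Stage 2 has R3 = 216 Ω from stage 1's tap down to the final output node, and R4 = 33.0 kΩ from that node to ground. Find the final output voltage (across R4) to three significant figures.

Stage 2 presents R3+R4 = 33220 Ω as a load on stage 1's tap.
Stage 1's lower leg becomes R2‖(R3+R4) = 3490 Ω, so V_mid = 24.2 × 3490/10290 = 8.208 V.
Stage 2 is itself unloaded: V_out = V_mid × R4/(R3+R4) = 8.208 × 33000/33220 = 8.15 V.

V_out ≈ 8.15 V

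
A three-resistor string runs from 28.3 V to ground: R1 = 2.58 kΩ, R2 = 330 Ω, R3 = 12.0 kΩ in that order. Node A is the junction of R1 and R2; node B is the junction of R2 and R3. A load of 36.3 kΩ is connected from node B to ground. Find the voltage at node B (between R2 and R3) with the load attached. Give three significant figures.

At node B, R3 is in parallel with the load: R3‖R_L = 9019 Ω.
Below node A the resistance is R2 + (R3‖R_L) = 9349 Ω, so V_A = 28.3 × 9349/11930 = 22.18 V.
Then V_B = V_A × (R3‖R_L)/(R2 + R3‖R_L) = 22.18 × 9019/9349 = 21.4 V.

V ≈ 21.4 V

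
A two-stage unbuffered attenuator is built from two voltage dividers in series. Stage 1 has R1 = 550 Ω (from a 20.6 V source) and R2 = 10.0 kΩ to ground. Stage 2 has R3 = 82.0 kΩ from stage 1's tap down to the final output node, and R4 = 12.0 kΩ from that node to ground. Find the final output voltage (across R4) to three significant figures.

Stage 2 presents R3+R4 = 94000 Ω as a load on stage 1's tap.
Stage 1's lower leg becomes R2‖(R3+R4) = 9038 Ω, so V_mid = 20.6 × 9038/9588 = 19.42 V.
Stage 2 is itself unloaded: V_out = V_mid × R4/(R3+R4) = 19.42 × 12000/94000 = 2.48 V.

V_out ≈ 2.48 V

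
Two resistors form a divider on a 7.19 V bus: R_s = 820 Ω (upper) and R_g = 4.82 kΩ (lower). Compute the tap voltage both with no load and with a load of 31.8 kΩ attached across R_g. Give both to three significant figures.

Open-circuit: V = 7.19 × 4820/(820 + 4820) = 6.14 V.
With the load, R_g becomes R_g‖R_L = 4186 Ω, so V = 7.19 × 4186/5006 = 6.01 V.

Unloaded: 6.14 V; loaded: 6.01 V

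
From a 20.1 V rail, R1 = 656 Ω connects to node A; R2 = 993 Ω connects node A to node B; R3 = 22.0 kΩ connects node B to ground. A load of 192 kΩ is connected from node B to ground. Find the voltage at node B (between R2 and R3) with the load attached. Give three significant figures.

At node B, R3 is in parallel with the load: R3‖R_L = 19740 Ω.
Below node A the resistance is R2 + (R3‖R_L) = 20730 Ω, so V_A = 20.1 × 20730/21390 = 19.48 V.
Then V_B = V_A × (R3‖R_L)/(R2 + R3‖R_L) = 19.48 × 19740/20730 = 18.6 V.

V ≈ 18.6 V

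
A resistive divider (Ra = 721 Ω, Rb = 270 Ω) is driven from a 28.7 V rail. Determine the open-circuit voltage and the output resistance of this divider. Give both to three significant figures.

V_th = 7.82 V, R_th = 196 Ω

V_th is the open-circuit tap voltage: 28.7 × 270/(721 + 270) = 7.82 V.
With the supply zeroed, Ra and Rb appear in parallel from the tap: R_th = Ra‖Rb = (721 × 270)/991.0 = 196 Ω.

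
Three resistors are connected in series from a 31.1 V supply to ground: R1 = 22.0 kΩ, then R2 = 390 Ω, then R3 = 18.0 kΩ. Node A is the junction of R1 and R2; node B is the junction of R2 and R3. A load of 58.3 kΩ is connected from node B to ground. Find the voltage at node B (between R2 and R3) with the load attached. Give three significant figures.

V ≈ 11.8 V

At node B, R3 is in parallel with the load: R3‖R_L = 13750 Ω.
Below node A the resistance is R2 + (R3‖R_L) = 14140 Ω, so V_A = 31.1 × 14140/36140 = 12.17 V.
Then V_B = V_A × (R3‖R_L)/(R2 + R3‖R_L) = 12.17 × 13750/14140 = 11.8 V.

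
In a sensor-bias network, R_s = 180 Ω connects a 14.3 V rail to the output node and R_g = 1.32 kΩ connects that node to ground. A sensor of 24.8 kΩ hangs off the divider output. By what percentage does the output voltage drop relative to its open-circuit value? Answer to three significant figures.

0.635 %

The divider's output (Thévenin) resistance is R_s‖R_g = 158.4 Ω.
Fractional drop under load = R_th/(R_th + R_L) = 158.4 / (158.4 + 24800) = 0.006347.
So the output falls by 0.635 %.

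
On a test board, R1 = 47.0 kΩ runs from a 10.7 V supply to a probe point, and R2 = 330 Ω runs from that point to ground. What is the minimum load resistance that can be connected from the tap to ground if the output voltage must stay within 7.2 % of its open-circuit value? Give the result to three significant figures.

Output resistance R_th = R1‖R2 = (47000 × 330)/47330 = 327.7 Ω.
The fractional drop is R_th/(R_th + R_L); requiring this ≤ 0.0720 gives R_L ≥ R_th(1/0.0720 − 1) = 327.7 × 12.89 = 4.22 kΩ.

R_L(min) ≈ 4.22 kΩ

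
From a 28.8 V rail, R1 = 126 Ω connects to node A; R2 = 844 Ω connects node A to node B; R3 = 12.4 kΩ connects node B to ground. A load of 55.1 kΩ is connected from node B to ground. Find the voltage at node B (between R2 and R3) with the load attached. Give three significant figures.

At node B, R3 is in parallel with the load: R3‖R_L = 10120 Ω.
Below node A the resistance is R2 + (R3‖R_L) = 10970 Ω, so V_A = 28.8 × 10970/11090 = 28.47 V.
Then V_B = V_A × (R3‖R_L)/(R2 + R3‖R_L) = 28.47 × 10120/10970 = 26.3 V.

V ≈ 26.3 V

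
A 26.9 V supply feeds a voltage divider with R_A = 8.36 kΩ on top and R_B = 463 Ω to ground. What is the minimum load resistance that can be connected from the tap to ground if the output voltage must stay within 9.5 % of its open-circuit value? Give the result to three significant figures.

R_L(min) ≈ 4.18 kΩ

Output resistance R_th = R_A‖R_B = (8360 × 463)/8823 = 438.7 Ω.
The fractional drop is R_th/(R_th + R_L); requiring this ≤ 0.0950 gives R_L ≥ R_th(1/0.0950 − 1) = 438.7 × 9.526 = 4.18 kΩ.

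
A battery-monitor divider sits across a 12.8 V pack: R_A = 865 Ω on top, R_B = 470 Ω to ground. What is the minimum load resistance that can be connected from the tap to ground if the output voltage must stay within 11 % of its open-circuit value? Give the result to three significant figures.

Output resistance R_th = R_A‖R_B = (865 × 470)/1335 = 304.5 Ω.
The fractional drop is R_th/(R_th + R_L); requiring this ≤ 0.110 gives R_L ≥ R_th(1/0.110 − 1) = 304.5 × 8.091 = 2.46 kΩ.

R_L(min) ≈ 2.46 kΩ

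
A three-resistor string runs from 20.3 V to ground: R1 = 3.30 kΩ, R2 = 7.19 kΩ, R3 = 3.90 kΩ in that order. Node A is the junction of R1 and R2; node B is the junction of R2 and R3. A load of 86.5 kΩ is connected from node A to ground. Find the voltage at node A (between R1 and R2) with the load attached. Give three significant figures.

V ≈ 15.2 V

Below node A the series string R2+R3 = 11.09 kΩ sits in parallel with the 86.5 kΩ load: 9.830 kΩ.
V_A = 20.3 × 9.830/(3.30 + 9.830) = 15.2 V.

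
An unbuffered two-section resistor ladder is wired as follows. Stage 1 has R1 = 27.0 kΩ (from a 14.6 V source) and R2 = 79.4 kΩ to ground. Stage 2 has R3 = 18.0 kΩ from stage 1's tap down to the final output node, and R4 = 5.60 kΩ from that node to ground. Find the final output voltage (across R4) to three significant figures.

Stage 2 presents R3+R4 = 23.60 kΩ as a load on stage 1's tap.
Stage 1's lower leg becomes R2‖(R3+R4) = 18.19 kΩ, so V_mid = 14.6 × 18.19/45.19 = 5.877 V.
Stage 2 is itself unloaded: V_out = V_mid × R4/(R3+R4) = 5.877 × 5.60/23.60 = 1.39 V.

V_out ≈ 1.39 V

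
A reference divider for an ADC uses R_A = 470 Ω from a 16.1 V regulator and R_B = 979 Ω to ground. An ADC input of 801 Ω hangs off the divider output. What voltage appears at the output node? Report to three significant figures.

V_out ≈ 7.79 V

The load sits in parallel with R_B: R_B‖R_L = (979 × 801) / (979 + 801) = 440.6 Ω.
V_out = 16.1 × 440.6 / (470 + 440.6) = 16.1 × 440.6/910.5 = 7.79 V.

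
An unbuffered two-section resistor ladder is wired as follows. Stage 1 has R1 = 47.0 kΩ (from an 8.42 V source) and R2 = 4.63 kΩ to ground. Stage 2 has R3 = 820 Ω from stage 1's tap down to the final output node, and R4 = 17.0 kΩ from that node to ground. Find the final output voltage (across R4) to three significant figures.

V_out ≈ 0.583 V

Stage 2 presents R3+R4 = 17820 Ω as a load on stage 1's tap.
Stage 1's lower leg becomes R2‖(R3+R4) = 3675 Ω, so V_mid = 8.42 × 3675/50680 = 0.6106 V.
Stage 2 is itself unloaded: V_out = V_mid × R4/(R3+R4) = 0.6106 × 17000/17820 = 0.583 V.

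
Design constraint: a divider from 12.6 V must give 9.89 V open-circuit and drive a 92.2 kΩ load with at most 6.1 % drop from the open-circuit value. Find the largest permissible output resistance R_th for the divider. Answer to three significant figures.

Loading drop = R_th/(R_th + R_L) ≤ 0.0610, so R_th ≤ R_L · ε/(1−ε) = 92.2 kΩ × 0.0610/0.9390 = 5.99 kΩ.
(Any R1, R2 with R2/(R1+R2) = 0.785 and R1‖R2 ≤ 5.99 kΩ will meet the spec.)

R_th ≤ 5.99 kΩ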